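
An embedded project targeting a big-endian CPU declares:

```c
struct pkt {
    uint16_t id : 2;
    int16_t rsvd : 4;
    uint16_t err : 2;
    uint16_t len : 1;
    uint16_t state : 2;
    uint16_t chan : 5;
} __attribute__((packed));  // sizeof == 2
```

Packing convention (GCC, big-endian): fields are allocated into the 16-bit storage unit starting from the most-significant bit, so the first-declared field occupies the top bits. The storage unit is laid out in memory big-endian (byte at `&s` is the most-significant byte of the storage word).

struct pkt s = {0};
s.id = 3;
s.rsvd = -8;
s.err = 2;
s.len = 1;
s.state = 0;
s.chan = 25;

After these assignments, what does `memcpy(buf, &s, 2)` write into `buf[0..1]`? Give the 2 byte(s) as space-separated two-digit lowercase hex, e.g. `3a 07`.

e2 99

id (2b) val=3 bits=0x3 at bit 14: 0xc000
rsvd (4b) val=-8 bits=0x8 at bit 10: 0xe000
err (2b) val=2 bits=0x2 at bit 8: 0xe200
len (1b) val=1 bits=0x1 at bit 7: 0xe280
state (2b) val=0 bits=0x0 at bit 5: 0xe280
chan (5b) val=25 bits=0x19 at bit 0: 0xe299
word = 0xe299 → big-endian bytes:
  [0]=0xe2  [1]=0x99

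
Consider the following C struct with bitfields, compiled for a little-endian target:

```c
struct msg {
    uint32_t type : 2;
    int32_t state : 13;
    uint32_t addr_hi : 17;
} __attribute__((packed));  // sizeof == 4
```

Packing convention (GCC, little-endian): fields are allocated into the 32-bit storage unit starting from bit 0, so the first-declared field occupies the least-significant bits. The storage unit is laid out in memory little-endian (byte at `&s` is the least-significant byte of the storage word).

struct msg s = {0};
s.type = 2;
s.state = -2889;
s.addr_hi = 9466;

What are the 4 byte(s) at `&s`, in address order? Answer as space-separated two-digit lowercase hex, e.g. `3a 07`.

de 52 7d 12

type (2b) val=2 bits=0x2 at bit 0: 0x00000002
state (13b) val=-2889 bits=0x14b7 at bit 2: 0x000052de
addr_hi (17b) val=9466 bits=0x24fa at bit 15: 0x127d52de
word = 0x127d52de → little-endian bytes:
  [0]=0xde  [1]=0x52  [2]=0x7d  [3]=0x12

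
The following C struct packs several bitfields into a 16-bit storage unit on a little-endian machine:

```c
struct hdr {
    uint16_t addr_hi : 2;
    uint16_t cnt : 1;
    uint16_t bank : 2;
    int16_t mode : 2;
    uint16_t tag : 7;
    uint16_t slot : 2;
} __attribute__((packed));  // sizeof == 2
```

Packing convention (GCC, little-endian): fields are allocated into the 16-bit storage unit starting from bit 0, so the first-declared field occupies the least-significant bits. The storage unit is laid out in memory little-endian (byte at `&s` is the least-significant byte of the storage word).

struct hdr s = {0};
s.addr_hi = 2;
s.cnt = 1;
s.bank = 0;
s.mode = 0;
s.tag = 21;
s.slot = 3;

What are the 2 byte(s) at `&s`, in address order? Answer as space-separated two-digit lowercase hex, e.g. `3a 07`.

86 ca

addr_hi:2 = 2 → 0x2 << 0 → word 0x0002
cnt:1 = 1 → 0x1 << 2 → word 0x0006
bank:2 = 0 → 0x0 << 3 → word 0x0006
mode:2 = 0 → 0x0 << 5 → word 0x0006
tag:7 = 21 → 0x15 << 7 → word 0x0a86
slot:2 = 3 → 0x3 << 14 → word 0xca86
word = 0xca86 → little-endian bytes:
  [0]=0x86  [1]=0xca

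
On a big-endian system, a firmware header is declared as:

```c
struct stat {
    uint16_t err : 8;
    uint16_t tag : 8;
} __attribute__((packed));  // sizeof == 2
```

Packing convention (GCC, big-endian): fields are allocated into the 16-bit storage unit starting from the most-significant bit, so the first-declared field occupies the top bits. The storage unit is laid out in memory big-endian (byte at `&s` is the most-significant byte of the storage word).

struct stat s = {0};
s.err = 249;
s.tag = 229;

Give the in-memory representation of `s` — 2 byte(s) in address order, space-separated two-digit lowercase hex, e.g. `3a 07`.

err:8 = 249 → 0xf9 << 8 → word 0xf900
tag:8 = 229 → 0xe5 << 0 → word 0xf9e5
word = 0xf9e5 → big-endian bytes:
  [0]=0xf9  [1]=0xe5

f9 e5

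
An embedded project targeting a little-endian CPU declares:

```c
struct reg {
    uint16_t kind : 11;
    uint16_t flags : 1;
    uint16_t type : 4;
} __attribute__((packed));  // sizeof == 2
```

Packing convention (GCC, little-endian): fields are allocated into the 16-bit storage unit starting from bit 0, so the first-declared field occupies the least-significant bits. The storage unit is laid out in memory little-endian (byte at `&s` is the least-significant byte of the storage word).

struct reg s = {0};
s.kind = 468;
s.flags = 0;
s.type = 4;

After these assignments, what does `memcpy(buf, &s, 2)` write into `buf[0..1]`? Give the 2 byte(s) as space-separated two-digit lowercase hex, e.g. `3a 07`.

[0+:11] kind=468 & 0x7ff = 0x1d4; word=0x01d4
[11+:1] flags=0 & 0x1 = 0x0; word=0x01d4
[12+:4] type=4 & 0xf = 0x4; word=0x41d4
word = 0x41d4 → little-endian bytes:
  [0]=0xd4  [1]=0x41

d4 41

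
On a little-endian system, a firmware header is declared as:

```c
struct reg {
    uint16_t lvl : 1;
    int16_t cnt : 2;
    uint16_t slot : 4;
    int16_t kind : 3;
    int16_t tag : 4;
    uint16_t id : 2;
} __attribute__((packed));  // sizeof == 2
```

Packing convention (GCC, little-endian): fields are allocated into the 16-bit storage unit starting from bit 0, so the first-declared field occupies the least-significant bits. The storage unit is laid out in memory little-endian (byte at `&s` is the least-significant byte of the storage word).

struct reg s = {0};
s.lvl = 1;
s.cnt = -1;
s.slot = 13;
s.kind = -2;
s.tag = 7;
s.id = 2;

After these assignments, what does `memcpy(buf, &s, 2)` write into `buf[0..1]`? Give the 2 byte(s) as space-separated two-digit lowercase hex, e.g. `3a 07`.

lvl (1b) val=1 bits=0x1 at bit 0: 0x0001
cnt (2b) val=-1 bits=0x3 at bit 1: 0x0007
slot (4b) val=13 bits=0xd at bit 3: 0x006f
kind (3b) val=-2 bits=0x6 at bit 7: 0x036f
tag (4b) val=7 bits=0x7 at bit 10: 0x1f6f
id (2b) val=2 bits=0x2 at bit 14: 0x9f6f
word = 0x9f6f → little-endian bytes:
  [0]=0x6f  [1]=0x9f

6f 9f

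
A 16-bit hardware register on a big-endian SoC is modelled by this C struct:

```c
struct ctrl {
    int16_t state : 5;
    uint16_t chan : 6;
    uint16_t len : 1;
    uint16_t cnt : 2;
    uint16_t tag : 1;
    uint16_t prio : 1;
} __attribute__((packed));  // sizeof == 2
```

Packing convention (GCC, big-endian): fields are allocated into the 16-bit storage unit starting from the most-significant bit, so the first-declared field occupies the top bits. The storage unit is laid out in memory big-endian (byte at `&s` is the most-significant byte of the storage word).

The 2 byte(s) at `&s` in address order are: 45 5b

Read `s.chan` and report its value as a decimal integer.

[0]=0x45 [1]=0x5b (big-endian) → word 0x455b
state:5 @ bit 11 → (0x455b>>11)&0x1f = 0x8
chan:6 @ bit 5 → (0x455b>>5)&0x3f = 0x2a  ←
len:1 @ bit 4 → (0x455b>>4)&0x1 = 0x1
cnt:2 @ bit 2 → (0x455b>>2)&0x3 = 0x2
tag:1 @ bit 1 → (0x455b>>1)&0x1 = 0x1
prio:1 @ bit 0 → (0x455b>>0)&0x1 = 0x1

42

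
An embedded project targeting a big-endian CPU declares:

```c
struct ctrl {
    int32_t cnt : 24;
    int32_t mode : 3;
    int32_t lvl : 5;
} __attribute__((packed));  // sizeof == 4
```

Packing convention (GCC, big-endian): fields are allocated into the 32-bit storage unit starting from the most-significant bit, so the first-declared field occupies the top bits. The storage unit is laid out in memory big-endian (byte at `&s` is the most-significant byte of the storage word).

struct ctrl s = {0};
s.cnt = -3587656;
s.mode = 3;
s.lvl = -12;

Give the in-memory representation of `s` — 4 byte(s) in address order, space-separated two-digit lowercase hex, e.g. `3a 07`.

cnt (24b) val=-3587656 bits=0xc941b8 at bit 8: 0xc941b800
mode (3b) val=3 bits=0x3 at bit 5: 0xc941b860
lvl (5b) val=-12 bits=0x14 at bit 0: 0xc941b874
word = 0xc941b874 → big-endian bytes:
  [0]=0xc9  [1]=0x41  [2]=0xb8  [3]=0x74

c9 41 b8 74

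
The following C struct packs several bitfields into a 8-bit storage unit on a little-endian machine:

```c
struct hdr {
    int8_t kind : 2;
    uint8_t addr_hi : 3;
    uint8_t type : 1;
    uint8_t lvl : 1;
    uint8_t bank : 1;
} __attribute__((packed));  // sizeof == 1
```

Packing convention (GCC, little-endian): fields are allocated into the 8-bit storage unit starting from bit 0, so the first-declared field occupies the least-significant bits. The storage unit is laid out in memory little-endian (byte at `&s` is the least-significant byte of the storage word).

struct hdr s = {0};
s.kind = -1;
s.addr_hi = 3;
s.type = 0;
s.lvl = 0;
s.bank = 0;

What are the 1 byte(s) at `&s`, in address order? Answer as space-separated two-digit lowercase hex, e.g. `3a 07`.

0f

kind:2 = -1 → 0x3 << 0 → word 0x03
addr_hi:3 = 3 → 0x3 << 2 → word 0x0f
type:1 = 0 → 0x0 << 5 → word 0x0f
lvl:1 = 0 → 0x0 << 6 → word 0x0f
bank:1 = 0 → 0x0 << 7 → word 0x0f
word = 0x0f → little-endian bytes:
  [0]=0x0f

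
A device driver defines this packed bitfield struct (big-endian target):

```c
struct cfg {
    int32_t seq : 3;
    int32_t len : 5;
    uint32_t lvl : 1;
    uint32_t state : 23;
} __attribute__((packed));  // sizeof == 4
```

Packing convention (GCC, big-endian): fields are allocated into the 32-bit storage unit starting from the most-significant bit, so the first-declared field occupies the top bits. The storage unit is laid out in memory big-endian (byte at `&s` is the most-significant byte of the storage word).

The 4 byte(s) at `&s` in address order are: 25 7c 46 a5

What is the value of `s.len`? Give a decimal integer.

[0]=0x25 [1]=0x7c [2]=0x46 [3]=0xa5 (big-endian) → word 0x257c46a5
seq [29+:3] = (word>>29) & 0x7 = 1
len [24+:5] = (word>>24) & 0x1f = 5  ←
lvl [23+:1] = (word>>23) & 0x1 = 0
state [0+:23] = (word>>0) & 0x7fffff = 8144549
len signed 5b, MSB=0: value = 5

5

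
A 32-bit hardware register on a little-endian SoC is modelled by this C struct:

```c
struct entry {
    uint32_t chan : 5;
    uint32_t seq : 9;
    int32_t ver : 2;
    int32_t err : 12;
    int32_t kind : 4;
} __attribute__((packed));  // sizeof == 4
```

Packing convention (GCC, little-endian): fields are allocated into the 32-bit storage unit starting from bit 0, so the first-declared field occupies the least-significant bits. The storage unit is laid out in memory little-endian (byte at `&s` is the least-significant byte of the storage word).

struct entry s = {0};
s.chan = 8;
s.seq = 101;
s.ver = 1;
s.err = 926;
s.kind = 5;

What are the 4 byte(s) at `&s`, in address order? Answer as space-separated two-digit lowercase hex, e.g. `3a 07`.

chan (5b) val=8 bits=0x8 at bit 0: 0x00000008
seq (9b) val=101 bits=0x65 at bit 5: 0x00000ca8
ver (2b) val=1 bits=0x1 at bit 14: 0x00004ca8
err (12b) val=926 bits=0x39e at bit 16: 0x039e4ca8
kind (4b) val=5 bits=0x5 at bit 28: 0x539e4ca8
word = 0x539e4ca8 → little-endian bytes:
  [0]=0xa8  [1]=0x4c  [2]=0x9e  [3]=0x53

a8 4c 9e 53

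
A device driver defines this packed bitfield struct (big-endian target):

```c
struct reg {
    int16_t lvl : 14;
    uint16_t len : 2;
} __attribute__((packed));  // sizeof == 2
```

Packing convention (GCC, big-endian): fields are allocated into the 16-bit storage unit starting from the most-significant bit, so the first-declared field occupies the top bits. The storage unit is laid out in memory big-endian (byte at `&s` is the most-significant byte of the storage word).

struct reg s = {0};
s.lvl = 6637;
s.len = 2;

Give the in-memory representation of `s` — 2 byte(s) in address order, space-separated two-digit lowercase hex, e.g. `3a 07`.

[2+:14] lvl=6637 & 0x3fff = 0x19ed; word=0x67b4
[0+:2] len=2 & 0x3 = 0x2; word=0x67b6
word = 0x67b6 → big-endian bytes:
  [0]=0x67  [1]=0xb6

67 b6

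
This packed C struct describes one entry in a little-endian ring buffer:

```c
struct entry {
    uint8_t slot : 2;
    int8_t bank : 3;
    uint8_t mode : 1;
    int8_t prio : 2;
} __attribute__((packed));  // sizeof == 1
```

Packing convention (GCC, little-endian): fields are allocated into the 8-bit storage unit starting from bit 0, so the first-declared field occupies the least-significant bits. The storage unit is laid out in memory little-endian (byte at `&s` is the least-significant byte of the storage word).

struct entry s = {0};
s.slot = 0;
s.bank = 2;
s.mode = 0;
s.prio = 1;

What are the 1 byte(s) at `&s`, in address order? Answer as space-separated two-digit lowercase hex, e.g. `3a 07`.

slot:2 = 0 → 0x0 << 0 → word 0x00
bank:3 = 2 → 0x2 << 2 → word 0x08
mode:1 = 0 → 0x0 << 5 → word 0x08
prio:2 = 1 → 0x1 << 6 → word 0x48
word = 0x48 → little-endian bytes:
  [0]=0x48

48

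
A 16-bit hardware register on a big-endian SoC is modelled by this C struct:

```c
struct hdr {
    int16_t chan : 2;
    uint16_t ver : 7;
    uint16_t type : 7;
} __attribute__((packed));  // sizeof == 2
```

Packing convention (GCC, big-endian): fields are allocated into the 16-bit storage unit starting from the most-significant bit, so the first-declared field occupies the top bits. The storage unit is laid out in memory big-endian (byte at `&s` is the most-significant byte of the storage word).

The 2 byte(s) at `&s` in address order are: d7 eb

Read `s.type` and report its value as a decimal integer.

[0]=0xd7 [1]=0xeb (big-endian) → word 0xd7eb
chan [14+:2] = (word>>14) & 0x3 = 3
ver [7+:7] = (word>>7) & 0x7f = 47
type [0+:7] = (word>>0) & 0x7f = 107  ←

107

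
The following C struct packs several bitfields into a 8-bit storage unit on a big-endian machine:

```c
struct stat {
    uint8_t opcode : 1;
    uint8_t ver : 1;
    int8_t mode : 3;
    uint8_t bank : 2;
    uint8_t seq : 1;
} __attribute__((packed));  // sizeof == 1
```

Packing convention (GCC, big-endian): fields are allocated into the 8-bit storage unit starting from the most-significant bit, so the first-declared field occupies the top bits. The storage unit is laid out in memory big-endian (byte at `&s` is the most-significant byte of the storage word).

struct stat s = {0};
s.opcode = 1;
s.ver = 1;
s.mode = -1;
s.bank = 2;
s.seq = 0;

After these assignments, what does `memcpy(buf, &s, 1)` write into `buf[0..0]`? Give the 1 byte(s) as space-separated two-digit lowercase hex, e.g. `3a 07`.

fc

opcode (1b) val=1 bits=0x1 at bit 7: 0x80
ver (1b) val=1 bits=0x1 at bit 6: 0xc0
mode (3b) val=-1 bits=0x7 at bit 3: 0xf8
bank (2b) val=2 bits=0x2 at bit 1: 0xfc
seq (1b) val=0 bits=0x0 at bit 0: 0xfc
word = 0xfc → big-endian bytes:
  [0]=0xfc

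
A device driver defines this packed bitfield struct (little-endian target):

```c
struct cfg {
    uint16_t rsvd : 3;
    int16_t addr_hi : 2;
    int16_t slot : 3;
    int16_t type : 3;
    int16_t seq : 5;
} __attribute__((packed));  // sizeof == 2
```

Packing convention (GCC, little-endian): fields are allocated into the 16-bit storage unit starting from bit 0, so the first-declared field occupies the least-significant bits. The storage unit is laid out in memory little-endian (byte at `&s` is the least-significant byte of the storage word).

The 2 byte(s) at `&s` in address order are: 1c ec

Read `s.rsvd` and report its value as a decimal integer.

[0]=0x1c [1]=0xec (little-endian) → word 0xec1c
rsvd:3 @ bit 0 → (0xec1c>>0)&0x7 = 0x4  ←
addr_hi:2 @ bit 3 → (0xec1c>>3)&0x3 = 0x3
slot:3 @ bit 5 → (0xec1c>>5)&0x7 = 0x0
type:3 @ bit 8 → (0xec1c>>8)&0x7 = 0x4
seq:5 @ bit 11 → (0xec1c>>11)&0x1f = 0x1d

4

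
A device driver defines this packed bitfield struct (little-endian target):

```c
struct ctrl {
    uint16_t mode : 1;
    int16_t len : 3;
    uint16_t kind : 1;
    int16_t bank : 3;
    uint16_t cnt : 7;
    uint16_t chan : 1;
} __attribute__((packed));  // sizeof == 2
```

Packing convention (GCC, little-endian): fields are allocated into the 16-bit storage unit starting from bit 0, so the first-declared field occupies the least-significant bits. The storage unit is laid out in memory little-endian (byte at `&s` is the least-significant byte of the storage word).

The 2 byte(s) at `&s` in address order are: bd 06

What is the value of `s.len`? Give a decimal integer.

-2

[0]=0xbd [1]=0x06 (little-endian) → word 0x06bd
mode [0+:1] = (word>>0) & 0x1 = 1
len [1+:3] = (word>>1) & 0x7 = 6  ←
kind [4+:1] = (word>>4) & 0x1 = 1
bank [5+:3] = (word>>5) & 0x7 = 5
cnt [8+:7] = (word>>8) & 0x7f = 6
chan [15+:1] = (word>>15) & 0x1 = 0
len signed 3b, MSB=1: 6 - 8 = -2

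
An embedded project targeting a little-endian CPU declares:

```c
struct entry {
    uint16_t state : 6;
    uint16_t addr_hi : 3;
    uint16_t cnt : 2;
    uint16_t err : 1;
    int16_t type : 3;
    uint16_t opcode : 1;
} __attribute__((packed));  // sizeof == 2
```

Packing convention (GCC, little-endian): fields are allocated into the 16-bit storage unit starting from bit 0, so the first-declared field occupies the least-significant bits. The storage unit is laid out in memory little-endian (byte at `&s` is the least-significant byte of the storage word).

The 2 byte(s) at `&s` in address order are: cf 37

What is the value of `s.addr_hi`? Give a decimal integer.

[0]=0xcf [1]=0x37 (little-endian) → word 0x37cf
state [0+:6] = (word>>0) & 0x3f = 15
addr_hi [6+:3] = (word>>6) & 0x7 = 7  ←
cnt [9+:2] = (word>>9) & 0x3 = 3
err [11+:1] = (word>>11) & 0x1 = 0
type [12+:3] = (word>>12) & 0x7 = 3
opcode [15+:1] = (word>>15) & 0x1 = 0

7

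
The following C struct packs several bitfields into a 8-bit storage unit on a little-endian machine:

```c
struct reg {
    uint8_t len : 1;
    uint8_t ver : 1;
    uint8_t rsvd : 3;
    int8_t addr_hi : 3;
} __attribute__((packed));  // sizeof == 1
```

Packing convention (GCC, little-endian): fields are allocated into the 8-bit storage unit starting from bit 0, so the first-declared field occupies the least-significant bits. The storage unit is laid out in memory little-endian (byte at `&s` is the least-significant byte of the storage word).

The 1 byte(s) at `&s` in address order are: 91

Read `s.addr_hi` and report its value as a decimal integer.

-4

[0]=0x91 (little-endian) → word 0x91
len [0+:1] = (word>>0) & 0x1 = 1
ver [1+:1] = (word>>1) & 0x1 = 0
rsvd [2+:3] = (word>>2) & 0x7 = 4
addr_hi [5+:3] = (word>>5) & 0x7 = 4  ←
addr_hi signed 3b, MSB=1: 4 - 8 = -4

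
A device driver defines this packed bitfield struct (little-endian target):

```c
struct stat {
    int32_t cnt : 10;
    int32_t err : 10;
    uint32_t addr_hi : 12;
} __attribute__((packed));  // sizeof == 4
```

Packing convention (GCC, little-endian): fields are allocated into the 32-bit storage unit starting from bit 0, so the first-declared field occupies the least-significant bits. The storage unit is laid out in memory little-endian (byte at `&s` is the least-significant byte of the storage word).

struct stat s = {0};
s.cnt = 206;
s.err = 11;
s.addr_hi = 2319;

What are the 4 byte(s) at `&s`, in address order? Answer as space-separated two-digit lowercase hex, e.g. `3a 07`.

ce 2c f0 90

cnt:10 = 206 → 0xce << 0 → word 0x000000ce
err:10 = 11 → 0xb << 10 → word 0x00002cce
addr_hi:12 = 2319 → 0x90f << 20 → word 0x90f02cce
word = 0x90f02cce → little-endian bytes:
  [0]=0xce  [1]=0x2c  [2]=0xf0  [3]=0x90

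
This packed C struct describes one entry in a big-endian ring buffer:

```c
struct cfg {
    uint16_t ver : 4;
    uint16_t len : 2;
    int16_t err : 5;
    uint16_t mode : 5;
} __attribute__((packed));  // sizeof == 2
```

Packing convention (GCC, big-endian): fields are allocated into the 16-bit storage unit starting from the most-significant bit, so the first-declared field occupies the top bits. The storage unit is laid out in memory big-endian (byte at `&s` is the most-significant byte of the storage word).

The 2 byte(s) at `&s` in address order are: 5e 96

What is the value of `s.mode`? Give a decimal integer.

[0]=0x5e [1]=0x96 (big-endian) → word 0x5e96
ver:4 @ bit 12 → (0x5e96>>12)&0xf = 0x5
len:2 @ bit 10 → (0x5e96>>10)&0x3 = 0x3
err:5 @ bit 5 → (0x5e96>>5)&0x1f = 0x14
mode:5 @ bit 0 → (0x5e96>>0)&0x1f = 0x16  ←

22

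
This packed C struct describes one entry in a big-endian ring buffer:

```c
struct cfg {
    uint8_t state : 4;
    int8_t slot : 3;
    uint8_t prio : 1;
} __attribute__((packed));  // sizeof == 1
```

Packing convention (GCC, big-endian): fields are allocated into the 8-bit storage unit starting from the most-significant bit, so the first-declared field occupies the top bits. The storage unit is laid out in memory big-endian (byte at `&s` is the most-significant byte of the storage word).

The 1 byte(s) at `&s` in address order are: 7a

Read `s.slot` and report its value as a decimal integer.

[0]=0x7a (big-endian) → word 0x7a
state:4 @ bit 4 → (0x7a>>4)&0xf = 0x7
slot:3 @ bit 1 → (0x7a>>1)&0x7 = 0x5  ←
prio:1 @ bit 0 → (0x7a>>0)&0x1 = 0x0
slot signed 3b, MSB=1: 5 - 8 = -3

-3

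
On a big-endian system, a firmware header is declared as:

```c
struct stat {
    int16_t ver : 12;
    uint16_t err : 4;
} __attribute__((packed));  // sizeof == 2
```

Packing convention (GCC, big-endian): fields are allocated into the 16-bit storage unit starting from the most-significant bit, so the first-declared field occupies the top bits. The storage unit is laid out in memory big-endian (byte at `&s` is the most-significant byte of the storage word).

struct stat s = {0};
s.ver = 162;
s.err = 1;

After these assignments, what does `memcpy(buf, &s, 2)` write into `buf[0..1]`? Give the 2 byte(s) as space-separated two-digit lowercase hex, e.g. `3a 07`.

[4+:12] ver=162 & 0xfff = 0xa2; word=0x0a20
[0+:4] err=1 & 0xf = 0x1; word=0x0a21
word = 0x0a21 → big-endian bytes:
  [0]=0x0a  [1]=0x21

0a 21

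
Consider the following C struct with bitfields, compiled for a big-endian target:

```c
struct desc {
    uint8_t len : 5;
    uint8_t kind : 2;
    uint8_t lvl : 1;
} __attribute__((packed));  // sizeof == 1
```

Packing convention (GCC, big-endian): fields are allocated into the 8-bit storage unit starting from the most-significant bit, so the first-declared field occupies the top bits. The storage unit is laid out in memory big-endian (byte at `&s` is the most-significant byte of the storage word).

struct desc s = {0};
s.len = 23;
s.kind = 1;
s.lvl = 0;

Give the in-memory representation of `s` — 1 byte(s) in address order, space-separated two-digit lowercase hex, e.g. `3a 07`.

ba

len (5b) val=23 bits=0x17 at bit 3: 0xb8
kind (2b) val=1 bits=0x1 at bit 1: 0xba
lvl (1b) val=0 bits=0x0 at bit 0: 0xba
word = 0xba → big-endian bytes:
  [0]=0xba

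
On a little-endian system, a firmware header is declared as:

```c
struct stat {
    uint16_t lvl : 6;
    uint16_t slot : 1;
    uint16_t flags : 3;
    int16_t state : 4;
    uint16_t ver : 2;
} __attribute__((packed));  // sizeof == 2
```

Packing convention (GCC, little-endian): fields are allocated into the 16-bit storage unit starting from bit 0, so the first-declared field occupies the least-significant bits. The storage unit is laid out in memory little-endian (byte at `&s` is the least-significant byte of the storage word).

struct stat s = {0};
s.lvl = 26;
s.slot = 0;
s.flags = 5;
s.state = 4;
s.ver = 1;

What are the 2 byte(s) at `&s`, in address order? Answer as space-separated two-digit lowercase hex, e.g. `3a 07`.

9a 52

lvl (6b) val=26 bits=0x1a at bit 0: 0x001a
slot (1b) val=0 bits=0x0 at bit 6: 0x001a
flags (3b) val=5 bits=0x5 at bit 7: 0x029a
state (4b) val=4 bits=0x4 at bit 10: 0x129a
ver (2b) val=1 bits=0x1 at bit 14: 0x529a
word = 0x529a → little-endian bytes:
  [0]=0x9a  [1]=0x52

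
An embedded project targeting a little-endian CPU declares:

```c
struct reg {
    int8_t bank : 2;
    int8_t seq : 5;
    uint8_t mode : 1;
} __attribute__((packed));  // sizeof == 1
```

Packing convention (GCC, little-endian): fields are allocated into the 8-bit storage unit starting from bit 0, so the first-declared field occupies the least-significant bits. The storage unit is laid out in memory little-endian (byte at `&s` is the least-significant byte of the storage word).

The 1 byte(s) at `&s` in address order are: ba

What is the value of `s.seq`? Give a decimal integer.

[0]=0xba (little-endian) → word 0xba
bank [0+:2] = (word>>0) & 0x3 = 2
seq [2+:5] = (word>>2) & 0x1f = 14  ←
mode [7+:1] = (word>>7) & 0x1 = 1
seq signed 5b, MSB=0: value = 14

14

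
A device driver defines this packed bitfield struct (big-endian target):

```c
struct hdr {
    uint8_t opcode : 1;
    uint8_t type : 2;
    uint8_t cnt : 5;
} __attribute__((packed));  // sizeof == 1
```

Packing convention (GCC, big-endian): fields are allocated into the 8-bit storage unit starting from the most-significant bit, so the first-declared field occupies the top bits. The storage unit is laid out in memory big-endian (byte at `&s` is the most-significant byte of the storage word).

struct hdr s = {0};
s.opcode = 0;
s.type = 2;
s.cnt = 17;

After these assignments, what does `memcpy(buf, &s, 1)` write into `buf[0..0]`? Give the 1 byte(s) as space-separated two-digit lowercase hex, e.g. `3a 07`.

opcode:1 = 0 → 0x0 << 7 → word 0x00
type:2 = 2 → 0x2 << 5 → word 0x40
cnt:5 = 17 → 0x11 << 0 → word 0x51
word = 0x51 → big-endian bytes:
  [0]=0x51

51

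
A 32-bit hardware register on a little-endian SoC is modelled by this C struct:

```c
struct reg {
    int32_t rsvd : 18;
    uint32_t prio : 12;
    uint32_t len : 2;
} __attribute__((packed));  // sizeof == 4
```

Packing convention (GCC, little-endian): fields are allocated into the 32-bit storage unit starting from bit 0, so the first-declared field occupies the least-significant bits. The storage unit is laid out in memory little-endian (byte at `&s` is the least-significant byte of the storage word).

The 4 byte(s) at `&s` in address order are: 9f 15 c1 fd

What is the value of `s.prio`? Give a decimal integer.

3952

[0]=0x9f [1]=0x15 [2]=0xc1 [3]=0xfd (little-endian) → word 0xfdc1159f
rsvd:18 @ bit 0 → (0xfdc1159f>>0)&0x3ffff = 0x1159f
prio:12 @ bit 18 → (0xfdc1159f>>18)&0xfff = 0xf70  ←
len:2 @ bit 30 → (0xfdc1159f>>30)&0x3 = 0x3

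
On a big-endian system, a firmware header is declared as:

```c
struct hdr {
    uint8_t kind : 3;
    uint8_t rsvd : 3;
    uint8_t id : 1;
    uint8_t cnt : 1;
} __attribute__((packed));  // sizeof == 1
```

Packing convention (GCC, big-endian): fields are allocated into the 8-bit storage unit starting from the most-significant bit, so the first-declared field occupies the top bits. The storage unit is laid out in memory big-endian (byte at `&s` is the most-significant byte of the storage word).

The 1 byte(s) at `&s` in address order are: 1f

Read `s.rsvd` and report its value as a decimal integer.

7

[0]=0x1f (big-endian) → word 0x1f
kind [5+:3] = (word>>5) & 0x7 = 0
rsvd [2+:3] = (word>>2) & 0x7 = 7  ←
id [1+:1] = (word>>1) & 0x1 = 1
cnt [0+:1] = (word>>0) & 0x1 = 1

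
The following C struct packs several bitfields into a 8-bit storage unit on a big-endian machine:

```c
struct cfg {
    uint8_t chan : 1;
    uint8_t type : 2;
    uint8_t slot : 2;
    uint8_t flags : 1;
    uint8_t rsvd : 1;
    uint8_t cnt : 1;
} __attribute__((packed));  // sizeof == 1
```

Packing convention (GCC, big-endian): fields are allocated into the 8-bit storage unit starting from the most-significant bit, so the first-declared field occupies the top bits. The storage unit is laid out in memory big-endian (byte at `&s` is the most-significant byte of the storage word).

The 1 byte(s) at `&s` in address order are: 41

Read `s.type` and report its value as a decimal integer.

2

[0]=0x41 (big-endian) → word 0x41
chan:1 @ bit 7 → (0x41>>7)&0x1 = 0x0
type:2 @ bit 5 → (0x41>>5)&0x3 = 0x2  ←
slot:2 @ bit 3 → (0x41>>3)&0x3 = 0x0
flags:1 @ bit 2 → (0x41>>2)&0x1 = 0x0
rsvd:1 @ bit 1 → (0x41>>1)&0x1 = 0x0
cnt:1 @ bit 0 → (0x41>>0)&0x1 = 0x1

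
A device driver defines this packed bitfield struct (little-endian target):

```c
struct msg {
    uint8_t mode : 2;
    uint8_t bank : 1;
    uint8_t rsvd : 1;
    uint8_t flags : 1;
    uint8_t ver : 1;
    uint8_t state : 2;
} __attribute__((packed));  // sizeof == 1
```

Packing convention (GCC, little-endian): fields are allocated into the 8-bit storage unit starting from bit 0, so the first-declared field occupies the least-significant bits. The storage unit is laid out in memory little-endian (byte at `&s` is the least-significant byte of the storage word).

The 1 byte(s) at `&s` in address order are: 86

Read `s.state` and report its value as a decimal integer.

2

[0]=0x86 (little-endian) → word 0x86
mode [0+:2] = (word>>0) & 0x3 = 2
bank [2+:1] = (word>>2) & 0x1 = 1
rsvd [3+:1] = (word>>3) & 0x1 = 0
flags [4+:1] = (word>>4) & 0x1 = 0
ver [5+:1] = (word>>5) & 0x1 = 0
state [6+:2] = (word>>6) & 0x3 = 2  ←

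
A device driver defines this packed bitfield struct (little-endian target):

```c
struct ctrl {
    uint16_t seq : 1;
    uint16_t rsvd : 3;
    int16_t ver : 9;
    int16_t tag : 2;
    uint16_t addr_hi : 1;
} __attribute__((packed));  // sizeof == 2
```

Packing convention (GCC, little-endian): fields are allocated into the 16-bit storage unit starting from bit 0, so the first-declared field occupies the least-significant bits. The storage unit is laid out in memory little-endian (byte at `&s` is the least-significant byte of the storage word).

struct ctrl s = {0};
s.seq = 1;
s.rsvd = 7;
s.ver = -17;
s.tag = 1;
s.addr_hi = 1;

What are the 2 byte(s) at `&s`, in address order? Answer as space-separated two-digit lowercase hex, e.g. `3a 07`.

[0+:1] seq=1 & 0x1 = 0x1; word=0x0001
[1+:3] rsvd=7 & 0x7 = 0x7; word=0x000f
[4+:9] ver=-17 & 0x1ff = 0x1ef; word=0x1eff
[13+:2] tag=1 & 0x3 = 0x1; word=0x3eff
[15+:1] addr_hi=1 & 0x1 = 0x1; word=0xbeff
word = 0xbeff → little-endian bytes:
  [0]=0xff  [1]=0xbe

ff be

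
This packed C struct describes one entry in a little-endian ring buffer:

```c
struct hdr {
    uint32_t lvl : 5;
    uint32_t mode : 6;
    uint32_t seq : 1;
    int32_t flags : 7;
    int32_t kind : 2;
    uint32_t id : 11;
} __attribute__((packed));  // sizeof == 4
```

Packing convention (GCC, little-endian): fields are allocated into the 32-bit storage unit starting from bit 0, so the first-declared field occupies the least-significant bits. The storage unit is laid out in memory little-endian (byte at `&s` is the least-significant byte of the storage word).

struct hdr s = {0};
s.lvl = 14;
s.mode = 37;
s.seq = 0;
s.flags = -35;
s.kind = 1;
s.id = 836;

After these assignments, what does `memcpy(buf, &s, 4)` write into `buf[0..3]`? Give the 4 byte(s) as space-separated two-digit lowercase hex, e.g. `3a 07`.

lvl:5 = 14 → 0xe << 0 → word 0x0000000e
mode:6 = 37 → 0x25 << 5 → word 0x000004ae
seq:1 = 0 → 0x0 << 11 → word 0x000004ae
flags:7 = -35 → 0x5d << 12 → word 0x0005d4ae
kind:2 = 1 → 0x1 << 19 → word 0x000dd4ae
id:11 = 836 → 0x344 << 21 → word 0x688dd4ae
word = 0x688dd4ae → little-endian bytes:
  [0]=0xae  [1]=0xd4  [2]=0x8d  [3]=0x68

ae d4 8d 68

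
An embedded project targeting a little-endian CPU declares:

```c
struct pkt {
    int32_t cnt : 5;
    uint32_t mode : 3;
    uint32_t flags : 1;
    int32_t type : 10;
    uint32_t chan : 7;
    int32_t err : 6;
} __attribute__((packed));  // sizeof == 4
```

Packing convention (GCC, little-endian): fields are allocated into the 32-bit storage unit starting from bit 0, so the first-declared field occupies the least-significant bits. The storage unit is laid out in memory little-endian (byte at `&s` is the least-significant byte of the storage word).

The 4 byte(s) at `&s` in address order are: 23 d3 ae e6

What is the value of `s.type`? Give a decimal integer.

[0]=0x23 [1]=0xd3 [2]=0xae [3]=0xe6 (little-endian) → word 0xe6aed323
cnt [0+:5] = (word>>0) & 0x1f = 3
mode [5+:3] = (word>>5) & 0x7 = 1
flags [8+:1] = (word>>8) & 0x1 = 1
type [9+:10] = (word>>9) & 0x3ff = 873  ←
chan [19+:7] = (word>>19) & 0x7f = 85
err [26+:6] = (word>>26) & 0x3f = 57
type signed 10b, MSB=1: 873 - 1024 = -151

-151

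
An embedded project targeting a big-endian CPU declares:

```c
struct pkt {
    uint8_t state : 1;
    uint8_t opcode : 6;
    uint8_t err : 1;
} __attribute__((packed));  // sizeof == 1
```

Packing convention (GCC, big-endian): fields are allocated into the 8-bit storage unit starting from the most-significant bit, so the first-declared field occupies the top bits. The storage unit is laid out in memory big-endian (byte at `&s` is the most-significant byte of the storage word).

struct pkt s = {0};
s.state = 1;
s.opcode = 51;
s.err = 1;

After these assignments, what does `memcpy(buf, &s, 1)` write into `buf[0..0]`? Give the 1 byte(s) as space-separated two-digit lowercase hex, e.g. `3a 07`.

e7

state:1 = 1 → 0x1 << 7 → word 0x80
opcode:6 = 51 → 0x33 << 1 → word 0xe6
err:1 = 1 → 0x1 << 0 → word 0xe7
word = 0xe7 → big-endian bytes:
  [0]=0xe7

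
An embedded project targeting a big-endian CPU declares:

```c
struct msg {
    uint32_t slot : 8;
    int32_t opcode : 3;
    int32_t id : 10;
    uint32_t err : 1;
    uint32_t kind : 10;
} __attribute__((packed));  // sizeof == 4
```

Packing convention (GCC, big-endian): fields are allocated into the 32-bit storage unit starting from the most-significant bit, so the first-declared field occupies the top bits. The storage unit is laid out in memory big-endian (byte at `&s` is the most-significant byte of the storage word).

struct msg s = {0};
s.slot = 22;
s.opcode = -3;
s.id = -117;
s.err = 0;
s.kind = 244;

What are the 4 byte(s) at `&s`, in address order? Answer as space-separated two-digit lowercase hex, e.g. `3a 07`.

[24+:8] slot=22 & 0xff = 0x16; word=0x16000000
[21+:3] opcode=-3 & 0x7 = 0x5; word=0x16a00000
[11+:10] id=-117 & 0x3ff = 0x38b; word=0x16bc5800
[10+:1] err=0 & 0x1 = 0x0; word=0x16bc5800
[0+:10] kind=244 & 0x3ff = 0xf4; word=0x16bc58f4
word = 0x16bc58f4 → big-endian bytes:
  [0]=0x16  [1]=0xbc  [2]=0x58  [3]=0xf4

16 bc 58 f4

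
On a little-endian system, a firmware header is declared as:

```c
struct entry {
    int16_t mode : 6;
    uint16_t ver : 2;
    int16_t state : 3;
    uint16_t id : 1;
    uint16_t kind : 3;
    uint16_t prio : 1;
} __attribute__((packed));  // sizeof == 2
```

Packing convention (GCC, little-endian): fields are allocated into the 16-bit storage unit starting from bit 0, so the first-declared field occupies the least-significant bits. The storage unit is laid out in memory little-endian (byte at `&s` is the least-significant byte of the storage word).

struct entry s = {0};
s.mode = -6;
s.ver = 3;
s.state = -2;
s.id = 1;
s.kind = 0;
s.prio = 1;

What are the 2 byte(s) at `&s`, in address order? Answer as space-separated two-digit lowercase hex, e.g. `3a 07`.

fa 8e

mode:6 = -6 → 0x3a << 0 → word 0x003a
ver:2 = 3 → 0x3 << 6 → word 0x00fa
state:3 = -2 → 0x6 << 8 → word 0x06fa
id:1 = 1 → 0x1 << 11 → word 0x0efa
kind:3 = 0 → 0x0 << 12 → word 0x0efa
prio:1 = 1 → 0x1 << 15 → word 0x8efa
word = 0x8efa → little-endian bytes:
  [0]=0xfa  [1]=0x8e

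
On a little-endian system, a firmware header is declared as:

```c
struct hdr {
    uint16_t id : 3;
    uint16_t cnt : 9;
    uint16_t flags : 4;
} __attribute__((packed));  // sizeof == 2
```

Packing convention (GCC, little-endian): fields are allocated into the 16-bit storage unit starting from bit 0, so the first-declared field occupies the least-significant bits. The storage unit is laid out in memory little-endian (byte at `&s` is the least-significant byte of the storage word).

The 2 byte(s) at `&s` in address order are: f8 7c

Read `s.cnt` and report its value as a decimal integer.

415

[0]=0xf8 [1]=0x7c (little-endian) → word 0x7cf8
id:3 @ bit 0 → (0x7cf8>>0)&0x7 = 0x0
cnt:9 @ bit 3 → (0x7cf8>>3)&0x1ff = 0x19f  ←
flags:4 @ bit 12 → (0x7cf8>>12)&0xf = 0x7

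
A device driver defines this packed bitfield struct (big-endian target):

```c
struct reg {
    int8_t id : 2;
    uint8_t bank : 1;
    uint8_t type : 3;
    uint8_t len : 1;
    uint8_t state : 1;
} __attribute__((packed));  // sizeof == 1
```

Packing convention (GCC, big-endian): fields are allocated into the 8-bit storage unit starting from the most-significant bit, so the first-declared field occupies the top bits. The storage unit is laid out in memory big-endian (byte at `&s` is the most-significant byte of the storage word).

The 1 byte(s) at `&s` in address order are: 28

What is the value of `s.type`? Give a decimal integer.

2

[0]=0x28 (big-endian) → word 0x28
id:2 @ bit 6 → (0x28>>6)&0x3 = 0x0
bank:1 @ bit 5 → (0x28>>5)&0x1 = 0x1
type:3 @ bit 2 → (0x28>>2)&0x7 = 0x2  ←
len:1 @ bit 1 → (0x28>>1)&0x1 = 0x0
state:1 @ bit 0 → (0x28>>0)&0x1 = 0x0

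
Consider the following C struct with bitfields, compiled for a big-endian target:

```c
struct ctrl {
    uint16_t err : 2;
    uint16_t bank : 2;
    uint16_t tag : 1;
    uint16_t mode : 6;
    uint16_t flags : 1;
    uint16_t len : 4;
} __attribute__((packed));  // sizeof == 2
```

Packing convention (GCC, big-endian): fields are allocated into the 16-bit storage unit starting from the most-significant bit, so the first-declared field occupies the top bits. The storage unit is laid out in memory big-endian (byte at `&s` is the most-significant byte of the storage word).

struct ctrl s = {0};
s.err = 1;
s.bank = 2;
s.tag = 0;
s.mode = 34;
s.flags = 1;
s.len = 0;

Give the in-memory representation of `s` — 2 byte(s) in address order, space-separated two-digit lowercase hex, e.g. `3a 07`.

err (2b) val=1 bits=0x1 at bit 14: 0x4000
bank (2b) val=2 bits=0x2 at bit 12: 0x6000
tag (1b) val=0 bits=0x0 at bit 11: 0x6000
mode (6b) val=34 bits=0x22 at bit 5: 0x6440
flags (1b) val=1 bits=0x1 at bit 4: 0x6450
len (4b) val=0 bits=0x0 at bit 0: 0x6450
word = 0x6450 → big-endian bytes:
  [0]=0x64  [1]=0x50

64 50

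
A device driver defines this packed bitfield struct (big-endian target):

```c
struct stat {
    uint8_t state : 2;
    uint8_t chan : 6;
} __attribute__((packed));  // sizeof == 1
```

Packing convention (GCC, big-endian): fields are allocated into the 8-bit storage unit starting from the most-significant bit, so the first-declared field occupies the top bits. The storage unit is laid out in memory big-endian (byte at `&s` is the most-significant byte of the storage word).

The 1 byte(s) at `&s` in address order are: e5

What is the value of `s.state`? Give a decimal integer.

[0]=0xe5 (big-endian) → word 0xe5
state:2 @ bit 6 → (0xe5>>6)&0x3 = 0x3  ←
chan:6 @ bit 0 → (0xe5>>0)&0x3f = 0x25

3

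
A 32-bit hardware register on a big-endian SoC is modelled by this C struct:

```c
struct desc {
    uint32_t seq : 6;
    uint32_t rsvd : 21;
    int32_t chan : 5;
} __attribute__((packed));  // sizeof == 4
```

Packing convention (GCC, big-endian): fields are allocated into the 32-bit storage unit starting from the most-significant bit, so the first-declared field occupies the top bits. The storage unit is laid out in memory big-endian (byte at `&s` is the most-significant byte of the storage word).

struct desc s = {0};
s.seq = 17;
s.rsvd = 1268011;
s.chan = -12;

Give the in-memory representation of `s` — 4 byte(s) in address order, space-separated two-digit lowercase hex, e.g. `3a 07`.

46 6b 25 74

seq:6 = 17 → 0x11 << 26 → word 0x44000000
rsvd:21 = 1268011 → 0x13592b << 5 → word 0x466b2560
chan:5 = -12 → 0x14 << 0 → word 0x466b2574
word = 0x466b2574 → big-endian bytes:
  [0]=0x46  [1]=0x6b  [2]=0x25  [3]=0x74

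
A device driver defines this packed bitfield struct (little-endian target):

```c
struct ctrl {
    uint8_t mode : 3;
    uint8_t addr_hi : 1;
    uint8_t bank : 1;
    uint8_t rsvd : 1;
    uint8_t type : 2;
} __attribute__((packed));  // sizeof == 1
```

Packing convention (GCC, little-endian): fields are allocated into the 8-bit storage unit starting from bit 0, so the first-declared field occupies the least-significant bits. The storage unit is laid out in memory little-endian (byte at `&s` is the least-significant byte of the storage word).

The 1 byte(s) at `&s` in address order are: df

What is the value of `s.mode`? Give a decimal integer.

7

[0]=0xdf (little-endian) → word 0xdf
mode [0+:3] = (word>>0) & 0x7 = 7  ←
addr_hi [3+:1] = (word>>3) & 0x1 = 1
bank [4+:1] = (word>>4) & 0x1 = 1
rsvd [5+:1] = (word>>5) & 0x1 = 0
type [6+:2] = (word>>6) & 0x3 = 3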